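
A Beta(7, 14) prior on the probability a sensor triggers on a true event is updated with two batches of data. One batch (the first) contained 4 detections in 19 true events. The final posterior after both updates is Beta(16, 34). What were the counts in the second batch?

5 detections and 5 misses

Because Beta–binomial updating is additive in the counts, the combined data contributed (α_post−α_prior, β_post−β_prior) successes and failures.
Total across both batches: 16−7=9 detections, 34−14=20 misses.
Subtract the first batch: 9−4=5 detections and 20−15=5 misses.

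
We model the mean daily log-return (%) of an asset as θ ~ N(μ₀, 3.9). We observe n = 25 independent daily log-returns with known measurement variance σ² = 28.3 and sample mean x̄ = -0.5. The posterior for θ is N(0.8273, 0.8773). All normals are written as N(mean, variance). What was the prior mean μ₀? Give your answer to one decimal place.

μ₀ = 5.4

The posterior mean is a precision-weighted average: μ_n = (τ₀μ₀ + τ_data·x̄)/(τ₀+τ_data), with τ₀=1/σ₀² and τ_data=n/σ².
Here τ₀ = 1/3.9 = 0.256410 and τ_data = 25/28.3 = 0.883392, so τ_n = 1.139802.
Rearranging for μ₀: μ₀ = (μ_n·τ_n − τ_data·x̄)/τ₀ = (0.8273·1.139802 − 0.883392·-0.5) / 0.256410 = 1.384654/0.256410 ≈ 5.4.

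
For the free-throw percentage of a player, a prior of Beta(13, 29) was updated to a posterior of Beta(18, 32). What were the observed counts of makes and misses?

A Beta(a, b) prior with s successes and f failures in binomial data gives a Beta(a+s, b+f) posterior.
So s = 18 − 13 = 5 and f = 32 − 29 = 3.

5 makes and 3 misses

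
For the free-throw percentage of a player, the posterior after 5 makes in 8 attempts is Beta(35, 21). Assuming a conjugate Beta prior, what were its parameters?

Beta(30, 18)

A Beta(a, b) prior with s successes and f failures in binomial data gives a Beta(a+s, b+f) posterior.
So a = 35 − 5 = 30 and b = 21 − 3 = 18.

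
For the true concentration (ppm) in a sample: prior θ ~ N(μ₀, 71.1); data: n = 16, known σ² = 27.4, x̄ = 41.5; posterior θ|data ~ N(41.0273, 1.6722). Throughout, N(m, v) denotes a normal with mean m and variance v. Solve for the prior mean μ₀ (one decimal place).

μ₀ = 21.4

The posterior mean is a precision-weighted average: μ_n = (τ₀μ₀ + τ_data·x̄)/(τ₀+τ_data), with τ₀=1/σ₀² and τ_data=n/σ².
Here τ₀ = 1/71.1 = 0.014065 and τ_data = 16/27.4 = 0.583942, so τ_n = 0.598007.
Rearranging for μ₀: μ₀ = (μ_n·τ_n − τ_data·x̄)/τ₀ = (41.0273·0.598007 − 0.583942·41.5) / 0.014065 = 0.301020/0.014065 ≈ 21.4.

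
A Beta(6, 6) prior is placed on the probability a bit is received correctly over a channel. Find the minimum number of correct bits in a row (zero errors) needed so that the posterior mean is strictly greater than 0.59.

After k correct bits and 0 errors the posterior is Beta(6+k, 6), with mean (6+k)/(6+6+k).
Set (6+k)/(12+k) > 0.59 and solve: k > (0.59·12 − 6)/(1 − 0.59) = 2.634.
The smallest integer exceeding 2.634 is 3, and checking k=3: (9)/(15) = 0.6000 > 0.59.

k = 3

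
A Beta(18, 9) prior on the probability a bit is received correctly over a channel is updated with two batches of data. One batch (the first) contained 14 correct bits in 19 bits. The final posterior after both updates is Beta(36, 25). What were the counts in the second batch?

Sequential conjugate updates are equivalent to a single update on the pooled data, so total successes = posterior α − prior α and total failures = posterior β − prior β.
Total across both batches: 36−18=18 correct bits, 25−9=16 errors.
Subtract the first batch: 18−14=4 correct bits and 16−5=11 errors.

4 correct bits and 11 errors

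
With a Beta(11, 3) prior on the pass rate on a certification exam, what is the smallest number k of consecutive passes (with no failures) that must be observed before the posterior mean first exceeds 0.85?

k = 7

After k passes and 0 failures the posterior is Beta(11+k, 3), with mean (11+k)/(11+3+k).
Set (11+k)/(14+k) > 0.85 and solve: k > (0.85·14 − 11)/(1 − 0.85) = 6.000.
The smallest integer exceeding 6.000 is 7, and checking k=7: (18)/(21) = 0.8571 > 0.85.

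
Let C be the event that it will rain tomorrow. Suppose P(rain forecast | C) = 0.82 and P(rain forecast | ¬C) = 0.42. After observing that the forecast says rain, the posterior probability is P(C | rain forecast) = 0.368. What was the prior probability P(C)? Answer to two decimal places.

In odds form, posterior odds = prior odds × likelihood ratio, so prior odds = posterior odds ÷ LR.
Posterior odds = 0.368/(1−0.368) = 0.5823. LR = 0.82/0.42 = 1.9524.
Prior odds = 0.5823/1.9524 = 0.2982, so P(C) = 0.2982/(1+0.2982) ≈ 0.23.

P(C) = 0.23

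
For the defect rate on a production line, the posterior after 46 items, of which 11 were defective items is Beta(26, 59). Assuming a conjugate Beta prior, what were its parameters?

Beta(15, 24)

Beta is conjugate to the binomial likelihood: posterior = Beta(α+s, β+f).
So α = 26 − 11 = 15 and β = 59 − 35 = 24.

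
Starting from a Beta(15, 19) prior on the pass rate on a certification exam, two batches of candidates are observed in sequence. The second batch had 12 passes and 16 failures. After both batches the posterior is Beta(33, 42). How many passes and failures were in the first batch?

Sequential conjugate updates are equivalent to a single update on the pooled data, so total successes = posterior α − prior α and total failures = posterior β − prior β.
Total across both batches: 33−15=18 passes, 42−19=23 failures.
Subtract the second batch: 18−12=6 passes and 23−16=7 failures.

6 passes and 7 failures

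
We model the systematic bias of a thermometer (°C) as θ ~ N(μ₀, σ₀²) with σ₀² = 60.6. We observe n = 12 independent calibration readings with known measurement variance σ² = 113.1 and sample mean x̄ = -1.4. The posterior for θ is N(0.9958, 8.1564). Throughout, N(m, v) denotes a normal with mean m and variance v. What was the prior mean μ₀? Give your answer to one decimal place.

μ₀ = 16.4

The posterior mean is a precision-weighted average: μ_n = (τ₀μ₀ + τ_data·x̄)/(τ₀+τ_data), with τ₀=1/σ₀² and τ_data=n/σ².
Here τ₀ = 1/60.6 = 0.016502 and τ_data = 12/113.1 = 0.106101, so τ_n = 0.122603.
Rearranging for μ₀: μ₀ = (μ_n·τ_n − τ_data·x̄)/τ₀ = (0.9958·0.122603 − 0.106101·-1.4) / 0.016502 = 0.270629/0.016502 ≈ 16.4.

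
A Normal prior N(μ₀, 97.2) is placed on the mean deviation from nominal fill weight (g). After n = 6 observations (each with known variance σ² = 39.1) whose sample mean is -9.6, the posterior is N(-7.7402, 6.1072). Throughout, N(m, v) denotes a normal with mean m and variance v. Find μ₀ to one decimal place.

μ₀ = 20.0

With known observation variance, the Normal–Normal posterior has precision τ_n = τ₀ + n/σ² and mean μ_n = (τ₀μ₀ + (n/σ²)x̄)/τ_n.
Here τ₀ = 1/97.2 = 0.010288 and τ_data = 6/39.1 = 0.153453, so τ_n = 0.163741.
Rearranging for μ₀: μ₀ = (μ_n·τ_n − τ_data·x̄)/τ₀ = (-7.7402·0.163741 − 0.153453·-9.6) / 0.010288 = 0.205761/0.010288 ≈ 20.0.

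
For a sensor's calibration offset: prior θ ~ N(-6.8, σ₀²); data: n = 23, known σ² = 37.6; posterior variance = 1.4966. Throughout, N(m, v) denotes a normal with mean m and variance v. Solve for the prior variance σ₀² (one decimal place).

σ₀² = 17.7

Posterior precision equals prior precision plus data precision: 1/σ_n² = 1/σ₀² + n/σ².
So 1/σ₀² = 1/1.4966 − 23/37.6 = 0.668181 − 0.611702 = 0.056479.
Hence σ₀² = 1/0.056479 ≈ 17.7.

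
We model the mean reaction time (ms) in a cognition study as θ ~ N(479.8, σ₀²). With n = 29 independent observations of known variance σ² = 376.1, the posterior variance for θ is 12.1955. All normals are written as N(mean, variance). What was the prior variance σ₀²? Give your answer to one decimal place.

Posterior precision equals prior precision plus data precision: 1/σ_n² = 1/σ₀² + n/σ².
So 1/σ₀² = 1/12.1955 − 29/376.1 = 0.081997 − 0.077107 = 0.004890.
Hence σ₀² = 1/0.004890 ≈ 204.5.

σ₀² = 204.5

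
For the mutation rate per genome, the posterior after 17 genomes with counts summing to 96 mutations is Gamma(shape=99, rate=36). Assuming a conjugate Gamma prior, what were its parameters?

A Gamma(α, β) prior (rate parametrization) on a Poisson rate with n observations summing to S gives posterior Gamma(α+S, β+n).
So α = 99 − 96 = 3 and β = 36 − 17 = 19.

Gamma(shape=3, rate=19)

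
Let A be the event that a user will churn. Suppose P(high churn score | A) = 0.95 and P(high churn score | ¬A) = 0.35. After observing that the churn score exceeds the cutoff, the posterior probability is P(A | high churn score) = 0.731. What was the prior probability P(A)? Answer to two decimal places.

Bayes' rule in odds form gives O(A|E) = O(A)·[P(E|A)/P(E|¬A)], hence O(A) = O(A|E)/LR.
Posterior odds = 0.731/(1−0.731) = 2.7175. LR = 0.95/0.35 = 2.7143.
Prior odds = 2.7175/2.7143 = 1.0012, so P(A) = 1.0012/(1+1.0012) ≈ 0.50.

P(A) = 0.50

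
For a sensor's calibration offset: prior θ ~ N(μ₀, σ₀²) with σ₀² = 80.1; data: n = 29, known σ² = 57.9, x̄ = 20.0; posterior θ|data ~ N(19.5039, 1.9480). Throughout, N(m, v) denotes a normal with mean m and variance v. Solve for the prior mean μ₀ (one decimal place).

With known observation variance, the Normal–Normal posterior has precision τ_n = τ₀ + n/σ² and mean μ_n = (τ₀μ₀ + (n/σ²)x̄)/τ_n.
Here τ₀ = 1/80.1 = 0.012484 and τ_data = 29/57.9 = 0.500864, so τ_n = 0.513348.
Rearranging for μ₀: μ₀ = (μ_n·τ_n − τ_data·x̄)/τ₀ = (19.5039·0.513348 − 0.500864·20.0) / 0.012484 = -0.004992/0.012484 ≈ -0.4.

μ₀ = -0.4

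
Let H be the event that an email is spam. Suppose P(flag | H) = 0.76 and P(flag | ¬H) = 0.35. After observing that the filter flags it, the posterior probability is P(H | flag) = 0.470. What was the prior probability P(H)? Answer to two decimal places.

P(H) = 0.29

In odds form, posterior odds = prior odds × likelihood ratio, so prior odds = posterior odds ÷ LR.
Posterior odds = 0.470/(1−0.470) = 0.8868. LR = 0.76/0.35 = 2.1714.
Prior odds = 0.8868/2.1714 = 0.4084, so P(H) = 0.4084/(1+0.4084) ≈ 0.29.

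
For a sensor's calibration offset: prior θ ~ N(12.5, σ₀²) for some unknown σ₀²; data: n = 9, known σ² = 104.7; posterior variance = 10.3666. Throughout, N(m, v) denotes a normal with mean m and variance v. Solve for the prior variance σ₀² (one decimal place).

σ₀² = 95.2

Posterior precision equals prior precision plus data precision: 1/σ_n² = 1/σ₀² + n/σ².
So 1/σ₀² = 1/10.3666 − 9/104.7 = 0.096464 − 0.085960 = 0.010504.
Hence σ₀² = 1/0.010504 ≈ 95.2.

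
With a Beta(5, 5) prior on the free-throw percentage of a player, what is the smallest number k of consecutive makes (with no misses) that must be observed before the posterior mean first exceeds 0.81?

k = 17

After k makes and 0 misses the posterior is Beta(5+k, 5), with mean (5+k)/(5+5+k).
Set (5+k)/(10+k) > 0.81 and solve: k > (0.81·10 − 5)/(1 − 0.81) = 16.316.
The smallest integer exceeding 16.316 is 17, and checking k=17: (22)/(27) = 0.8148 > 0.81.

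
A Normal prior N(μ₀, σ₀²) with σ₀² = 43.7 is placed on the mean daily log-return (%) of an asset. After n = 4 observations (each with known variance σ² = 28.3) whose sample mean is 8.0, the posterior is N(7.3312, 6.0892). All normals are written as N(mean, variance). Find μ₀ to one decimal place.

μ₀ = 3.2

With known observation variance, the Normal–Normal posterior has precision τ_n = τ₀ + n/σ² and mean μ_n = (τ₀μ₀ + (n/σ²)x̄)/τ_n.
Here τ₀ = 1/43.7 = 0.022883 and τ_data = 4/28.3 = 0.141343, so τ_n = 0.164226.
Rearranging for μ₀: μ₀ = (μ_n·τ_n − τ_data·x̄)/τ₀ = (7.3312·0.164226 − 0.141343·8.0) / 0.022883 = 0.073230/0.022883 ≈ 3.2.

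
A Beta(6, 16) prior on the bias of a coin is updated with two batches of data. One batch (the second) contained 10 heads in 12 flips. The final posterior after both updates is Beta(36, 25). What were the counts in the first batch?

20 heads and 7 tails

Sequential conjugate updates are equivalent to a single update on the pooled data, so total successes = posterior α − prior α and total failures = posterior β − prior β.
Total across both batches: 36−6=30 heads, 25−16=9 tails.
Subtract the second batch: 30−10=20 heads and 9−2=7 tails.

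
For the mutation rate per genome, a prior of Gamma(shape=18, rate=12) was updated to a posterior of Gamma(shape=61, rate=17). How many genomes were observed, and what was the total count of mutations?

A Gamma(α, β) prior (rate parametrization) on a Poisson rate with n observations summing to S gives posterior Gamma(α+S, β+n).
Matching: Σxᵢ = 61 − 18 = 43 and n = 17 − 12 = 5.

n = 5 genomes with total 43 mutations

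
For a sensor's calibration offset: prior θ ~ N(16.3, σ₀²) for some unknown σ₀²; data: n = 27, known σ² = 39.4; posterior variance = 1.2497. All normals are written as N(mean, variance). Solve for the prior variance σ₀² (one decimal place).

For the Normal–Normal model with known σ², precisions add: τ_n = τ₀ + n/σ².
So 1/σ₀² = 1/1.2497 − 27/39.4 = 0.800192 − 0.685279 = 0.114913.
Hence σ₀² = 1/0.114913 ≈ 8.7.

σ₀² = 8.7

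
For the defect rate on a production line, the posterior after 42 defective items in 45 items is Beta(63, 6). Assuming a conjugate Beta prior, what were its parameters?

Beta(21, 3)

Under Beta–binomial conjugacy the posterior parameters are (a+s, b+f).
Subtract the data counts: 63−42=21, 6−3=3.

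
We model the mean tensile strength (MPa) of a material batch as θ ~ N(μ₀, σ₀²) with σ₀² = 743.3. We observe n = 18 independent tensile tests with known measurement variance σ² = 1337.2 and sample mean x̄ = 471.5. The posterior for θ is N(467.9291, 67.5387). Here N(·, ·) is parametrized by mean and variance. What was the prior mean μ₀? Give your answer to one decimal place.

μ₀ = 432.2

The posterior mean is a precision-weighted average: μ_n = (τ₀μ₀ + τ_data·x̄)/(τ₀+τ_data), with τ₀=1/σ₀² and τ_data=n/σ².
Here τ₀ = 1/743.3 = 0.001345 and τ_data = 18/1337.2 = 0.013461, so τ_n = 0.014806.
Rearranging for μ₀: μ₀ = (μ_n·τ_n − τ_data·x̄)/τ₀ = (467.9291·0.014806 − 0.013461·471.5) / 0.001345 = 0.581297/0.001345 ≈ 432.2.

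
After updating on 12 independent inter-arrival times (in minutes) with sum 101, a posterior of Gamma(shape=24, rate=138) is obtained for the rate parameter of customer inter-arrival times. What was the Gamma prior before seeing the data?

For an exponential likelihood with a Gamma(α, β) prior on the rate, n observations with total T give posterior Gamma(α+n, β+T).
So α = 24 − 12 = 12 and β = 138 − 101 = 37.

Gamma(shape=12, rate=37)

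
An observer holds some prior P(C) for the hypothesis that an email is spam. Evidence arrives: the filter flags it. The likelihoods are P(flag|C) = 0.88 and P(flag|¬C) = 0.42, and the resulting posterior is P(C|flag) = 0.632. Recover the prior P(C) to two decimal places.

Bayes' rule in odds form gives O(C|E) = O(C)·[P(E|C)/P(E|¬C)], hence O(C) = O(C|E)/LR.
Posterior odds = 0.632/(1−0.632) = 1.7174. LR = 0.88/0.42 = 2.0952.
Prior odds = 1.7174/2.0952 = 0.8197, so P(C) = 0.8197/(1+0.8197) ≈ 0.45.

P(C) = 0.45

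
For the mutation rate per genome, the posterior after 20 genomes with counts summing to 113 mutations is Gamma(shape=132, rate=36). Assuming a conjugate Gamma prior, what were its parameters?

Gamma(shape=19, rate=16)

A Gamma(α, β) prior (rate parametrization) on a Poisson rate with n observations summing to S gives posterior Gamma(α+S, β+n).
So α = 132 − 113 = 19 and β = 36 − 20 = 16.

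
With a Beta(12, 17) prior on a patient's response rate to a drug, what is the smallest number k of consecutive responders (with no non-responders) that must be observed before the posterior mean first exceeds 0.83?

After k responders and 0 non-responders the posterior is Beta(12+k, 17), with mean (12+k)/(12+17+k).
Set (12+k)/(29+k) > 0.83 and solve: k > (0.83·29 − 12)/(1 − 0.83) = 71.000.
The smallest integer exceeding 71.000 is 72, and checking k=72: (84)/(101) = 0.8317 > 0.83.

k = 72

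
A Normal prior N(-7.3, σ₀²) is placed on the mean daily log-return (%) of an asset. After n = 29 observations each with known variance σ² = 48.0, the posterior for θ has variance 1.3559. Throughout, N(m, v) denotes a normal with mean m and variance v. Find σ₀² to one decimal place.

For the Normal–Normal model with known σ², precisions add: τ_n = τ₀ + n/σ².
So 1/σ₀² = 1/1.3559 − 29/48.0 = 0.737518 − 0.604167 = 0.133351.
Hence σ₀² = 1/0.133351 ≈ 7.5.

σ₀² = 7.5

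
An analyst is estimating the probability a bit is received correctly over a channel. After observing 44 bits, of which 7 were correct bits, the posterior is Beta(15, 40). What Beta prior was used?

A Beta(α, β) prior with s successes and f failures in binomial data gives a Beta(α+s, β+f) posterior.
So α = 15 − 7 = 8 and β = 40 − 37 = 3.

Beta(8, 3)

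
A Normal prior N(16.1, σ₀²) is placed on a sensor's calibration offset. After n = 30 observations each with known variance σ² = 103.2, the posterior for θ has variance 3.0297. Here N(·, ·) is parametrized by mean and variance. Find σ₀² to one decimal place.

σ₀² = 25.4

For the Normal–Normal model with known σ², precisions add: τ_n = τ₀ + n/σ².
So 1/σ₀² = 1/3.0297 − 30/103.2 = 0.330066 − 0.290698 = 0.039368.
Hence σ₀² = 1/0.039368 ≈ 25.4.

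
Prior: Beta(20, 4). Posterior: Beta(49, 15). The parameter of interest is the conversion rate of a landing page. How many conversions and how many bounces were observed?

29 conversions and 11 bounces

Beta is conjugate to the binomial likelihood: posterior = Beta(α+s, β+f).
So s = 49 − 20 = 29 and f = 15 − 4 = 11.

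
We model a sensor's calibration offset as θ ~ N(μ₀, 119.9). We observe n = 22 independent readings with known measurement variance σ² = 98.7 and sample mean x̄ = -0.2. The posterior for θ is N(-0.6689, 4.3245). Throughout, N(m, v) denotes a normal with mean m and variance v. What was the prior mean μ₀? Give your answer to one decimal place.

With known observation variance, the Normal–Normal posterior has precision τ_n = τ₀ + n/σ² and mean μ_n = (τ₀μ₀ + (n/σ²)x̄)/τ_n.
Here τ₀ = 1/119.9 = 0.008340 and τ_data = 22/98.7 = 0.222898, so τ_n = 0.231238.
Rearranging for μ₀: μ₀ = (μ_n·τ_n − τ_data·x̄)/τ₀ = (-0.6689·0.231238 − 0.222898·-0.2) / 0.008340 = -0.110095/0.008340 ≈ -13.2.

μ₀ = -13.2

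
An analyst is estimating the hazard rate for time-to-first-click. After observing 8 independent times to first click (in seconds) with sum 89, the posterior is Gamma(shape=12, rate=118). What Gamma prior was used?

Gamma(shape=4, rate=29)

Gamma–exponential conjugacy: posterior shape = α + n, posterior rate = β + Σtᵢ.
So α = 12 − 8 = 4 and β = 118 − 89 = 29.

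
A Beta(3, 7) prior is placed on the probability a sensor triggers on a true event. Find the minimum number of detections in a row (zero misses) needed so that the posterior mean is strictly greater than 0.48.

After k detections and 0 misses the posterior is Beta(3+k, 7), with mean (3+k)/(3+7+k).
Set (3+k)/(10+k) > 0.48 and solve: k > (0.48·10 − 3)/(1 − 0.48) = 3.462.
The smallest integer exceeding 3.462 is 4.

k = 4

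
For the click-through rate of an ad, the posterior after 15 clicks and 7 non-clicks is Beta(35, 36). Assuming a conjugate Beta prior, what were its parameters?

Beta(20, 29)

A Beta(α, β) prior with s successes and f failures in binomial data gives a Beta(α+s, β+f) posterior.
Subtract the data counts: 35−15=20, 36−7=29.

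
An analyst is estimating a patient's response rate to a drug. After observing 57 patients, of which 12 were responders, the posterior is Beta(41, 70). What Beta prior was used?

A Beta(α, β) prior with s successes and f failures in binomial data gives a Beta(α+s, β+f) posterior.
Subtract the data counts: 41−12=29, 70−45=25.

Beta(29, 25)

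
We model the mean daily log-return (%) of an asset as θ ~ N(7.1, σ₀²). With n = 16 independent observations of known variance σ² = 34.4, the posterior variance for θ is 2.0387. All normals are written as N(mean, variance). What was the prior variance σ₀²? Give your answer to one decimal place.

For the Normal–Normal model with known σ², precisions add: τ_n = τ₀ + n/σ².
So 1/σ₀² = 1/2.0387 − 16/34.4 = 0.490509 − 0.465116 = 0.025393.
Hence σ₀² = 1/0.025393 ≈ 39.4.

σ₀² = 39.4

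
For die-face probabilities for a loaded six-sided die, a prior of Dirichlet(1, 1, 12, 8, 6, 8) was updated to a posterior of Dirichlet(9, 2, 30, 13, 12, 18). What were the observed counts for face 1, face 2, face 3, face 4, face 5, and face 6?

counts (8, 1, 18, 5, 6, 10)

For a Dirichlet(α) prior with multinomial counts c, the posterior is Dirichlet(α + c) componentwise.
Counts are posterior − prior componentwise: 9−1=8, 2−1=1, 30−12=18, 13−8=5, 12−6=6, 18−8=10.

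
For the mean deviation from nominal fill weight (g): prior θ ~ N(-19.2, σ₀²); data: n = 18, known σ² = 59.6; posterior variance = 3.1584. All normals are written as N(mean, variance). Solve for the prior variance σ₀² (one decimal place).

σ₀² = 68.5

For the Normal–Normal model with known σ², precisions add: τ_n = τ₀ + n/σ².
So 1/σ₀² = 1/3.1584 − 18/59.6 = 0.316616 − 0.302013 = 0.014603.
Hence σ₀² = 1/0.014603 ≈ 68.5.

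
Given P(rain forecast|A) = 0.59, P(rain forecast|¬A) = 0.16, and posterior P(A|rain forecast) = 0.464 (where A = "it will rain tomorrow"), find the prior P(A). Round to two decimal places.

Bayes' rule in odds form gives O(A|E) = O(A)·[P(E|A)/P(E|¬A)], hence O(A) = O(A|E)/LR.
Posterior odds = 0.464/(1−0.464) = 0.8657. LR = 0.59/0.16 = 3.6875.
Prior odds = 0.8657/3.6875 = 0.2348, so P(A) = 0.2348/(1+0.2348) ≈ 0.19.

P(A) = 0.19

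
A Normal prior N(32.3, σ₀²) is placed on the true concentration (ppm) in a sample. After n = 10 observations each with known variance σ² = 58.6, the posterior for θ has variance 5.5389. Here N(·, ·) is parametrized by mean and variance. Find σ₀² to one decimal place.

For the Normal–Normal model with known σ², precisions add: τ_n = τ₀ + n/σ².
So 1/σ₀² = 1/5.5389 − 10/58.6 = 0.180541 − 0.170648 = 0.009893.
Hence σ₀² = 1/0.009893 ≈ 101.1.

σ₀² = 101.1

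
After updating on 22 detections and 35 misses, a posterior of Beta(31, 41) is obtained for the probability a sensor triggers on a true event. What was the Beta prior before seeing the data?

Beta is conjugate to the binomial likelihood: posterior = Beta(a+s, b+f).
Subtract the data counts: 31−22=9, 41−35=6.

Beta(9, 6)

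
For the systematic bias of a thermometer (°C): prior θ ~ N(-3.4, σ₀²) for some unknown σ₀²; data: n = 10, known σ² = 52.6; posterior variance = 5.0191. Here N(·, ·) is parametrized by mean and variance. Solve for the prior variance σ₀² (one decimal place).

For the Normal–Normal model with known σ², precisions add: τ_n = τ₀ + n/σ².
So 1/σ₀² = 1/5.0191 − 10/52.6 = 0.199239 − 0.190114 = 0.009125.
Hence σ₀² = 1/0.009125 ≈ 109.6.

σ₀² = 109.6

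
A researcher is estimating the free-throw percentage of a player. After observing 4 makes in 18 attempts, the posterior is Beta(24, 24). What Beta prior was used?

Beta(20, 10)

A Beta(a, b) prior with s successes and f failures in binomial data gives a Beta(a+s, b+f) posterior.
So a = 24 − 4 = 20 and b = 24 − 14 = 10.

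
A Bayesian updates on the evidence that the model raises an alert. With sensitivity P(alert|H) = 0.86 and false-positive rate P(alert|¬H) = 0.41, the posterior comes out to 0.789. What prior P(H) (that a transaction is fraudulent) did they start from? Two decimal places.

P(H) = 0.64

In odds form, posterior odds = prior odds × likelihood ratio, so prior odds = posterior odds ÷ LR.
Posterior odds = 0.789/(1−0.789) = 3.7393. LR = 0.86/0.41 = 2.0976.
Prior odds = 3.7393/2.0976 = 1.7827, so P(H) = 1.7827/(1+1.7827) ≈ 0.64.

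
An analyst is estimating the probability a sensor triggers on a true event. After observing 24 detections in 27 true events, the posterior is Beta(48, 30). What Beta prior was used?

Under Beta–binomial conjugacy the posterior parameters are (a+s, b+f).
So a = 48 − 24 = 24 and b = 30 − 3 = 27.

Beta(24, 27)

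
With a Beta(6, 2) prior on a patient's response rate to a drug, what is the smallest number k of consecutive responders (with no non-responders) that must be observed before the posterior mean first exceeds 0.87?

k = 8

After k responders and 0 non-responders the posterior is Beta(6+k, 2), with mean (6+k)/(6+2+k).
Set (6+k)/(8+k) > 0.87 and solve: k > (0.87·8 − 6)/(1 − 0.87) = 7.385.
The smallest integer exceeding 7.385 is 8.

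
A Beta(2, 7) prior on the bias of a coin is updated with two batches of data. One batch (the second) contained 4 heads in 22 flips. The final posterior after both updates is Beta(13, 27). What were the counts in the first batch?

7 heads and 2 tails

Because Beta–binomial updating is additive in the counts, the combined data contributed (α_post−α_prior, β_post−β_prior) successes and failures.
Total across both batches: 13−2=11 heads, 27−7=20 tails.
Subtract the second batch: 11−4=7 heads and 20−18=2 tails.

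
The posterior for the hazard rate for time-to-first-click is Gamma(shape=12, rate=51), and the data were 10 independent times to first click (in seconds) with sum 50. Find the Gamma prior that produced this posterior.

Gamma(shape=2, rate=1)

Gamma–exponential conjugacy: posterior shape = α + n, posterior rate = β + Σtᵢ.
So α = 12 − 10 = 2 and β = 51 − 50 = 1.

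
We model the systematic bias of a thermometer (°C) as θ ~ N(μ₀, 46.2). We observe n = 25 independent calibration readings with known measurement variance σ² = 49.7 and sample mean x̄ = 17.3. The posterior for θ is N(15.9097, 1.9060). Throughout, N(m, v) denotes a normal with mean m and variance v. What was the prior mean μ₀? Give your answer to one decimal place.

μ₀ = -16.4

The posterior mean is a precision-weighted average: μ_n = (τ₀μ₀ + τ_data·x̄)/(τ₀+τ_data), with τ₀=1/σ₀² and τ_data=n/σ².
Here τ₀ = 1/46.2 = 0.021645 and τ_data = 25/49.7 = 0.503018, so τ_n = 0.524663.
Rearranging for μ₀: μ₀ = (μ_n·τ_n − τ_data·x̄)/τ₀ = (15.9097·0.524663 − 0.503018·17.3) / 0.021645 = -0.354980/0.021645 ≈ -16.4.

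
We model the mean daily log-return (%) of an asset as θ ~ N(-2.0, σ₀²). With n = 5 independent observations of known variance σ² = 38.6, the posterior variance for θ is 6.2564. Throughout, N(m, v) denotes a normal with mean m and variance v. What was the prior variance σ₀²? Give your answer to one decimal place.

σ₀² = 33.0

For the Normal–Normal model with known σ², precisions add: τ_n = τ₀ + n/σ².
So 1/σ₀² = 1/6.2564 − 5/38.6 = 0.159836 − 0.129534 = 0.030302.
Hence σ₀² = 1/0.030302 ≈ 33.0.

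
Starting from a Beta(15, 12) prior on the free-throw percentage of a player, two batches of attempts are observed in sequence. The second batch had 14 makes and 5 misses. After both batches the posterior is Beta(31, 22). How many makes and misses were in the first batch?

Because Beta–binomial updating is additive in the counts, the combined data contributed (α_post−α_prior, β_post−β_prior) successes and failures.
Total across both batches: 31−15=16 makes, 22−12=10 misses.
Subtract the second batch: 16−14=2 makes and 10−5=5 misses.

2 makes and 5 misses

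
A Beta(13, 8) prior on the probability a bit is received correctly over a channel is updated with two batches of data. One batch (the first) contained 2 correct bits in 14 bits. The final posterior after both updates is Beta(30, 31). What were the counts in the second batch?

Because Beta–binomial updating is additive in the counts, the combined data contributed (α_post−α_prior, β_post−β_prior) successes and failures.
Total across both batches: 30−13=17 correct bits, 31−8=23 errors.
Subtract the first batch: 17−2=15 correct bits and 23−12=11 errors.

15 correct bits and 11 errors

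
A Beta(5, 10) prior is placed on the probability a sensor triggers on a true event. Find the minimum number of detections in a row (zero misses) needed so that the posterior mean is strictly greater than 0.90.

k = 86

After k detections and 0 misses the posterior is Beta(5+k, 10), with mean (5+k)/(5+10+k).
Set (5+k)/(15+k) > 0.90 and solve: k > (0.90·15 − 5)/(1 − 0.90) = 85.000.
The smallest integer exceeding 85.000 is 86.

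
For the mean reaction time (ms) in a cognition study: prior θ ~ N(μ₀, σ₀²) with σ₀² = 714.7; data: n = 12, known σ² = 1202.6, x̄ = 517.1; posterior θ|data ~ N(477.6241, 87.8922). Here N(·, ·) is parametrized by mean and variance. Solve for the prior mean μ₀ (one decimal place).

μ₀ = 196.1

With known observation variance, the Normal–Normal posterior has precision τ_n = τ₀ + n/σ² and mean μ_n = (τ₀μ₀ + (n/σ²)x̄)/τ_n.
Here τ₀ = 1/714.7 = 0.001399 and τ_data = 12/1202.6 = 0.009978, so τ_n = 0.011377.
Rearranging for μ₀: μ₀ = (μ_n·τ_n − τ_data·x̄)/τ₀ = (477.6241·0.011377 − 0.009978·517.1) / 0.001399 = 0.274306/0.001399 ≈ 196.1.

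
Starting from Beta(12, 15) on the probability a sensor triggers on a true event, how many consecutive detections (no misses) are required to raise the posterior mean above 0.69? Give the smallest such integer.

After k detections and 0 misses the posterior is Beta(12+k, 15), with mean (12+k)/(12+15+k).
Set (12+k)/(27+k) > 0.69 and solve: k > (0.69·27 − 12)/(1 − 0.69) = 21.387.
The smallest integer exceeding 21.387 is 22, and checking k=22: (34)/(49) = 0.6939 > 0.69.

k = 22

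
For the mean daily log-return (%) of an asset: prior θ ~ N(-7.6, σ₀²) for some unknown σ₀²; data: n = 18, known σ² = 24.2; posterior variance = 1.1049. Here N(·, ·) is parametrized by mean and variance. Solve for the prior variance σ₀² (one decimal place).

σ₀² = 6.2

Posterior precision equals prior precision plus data precision: 1/σ_n² = 1/σ₀² + n/σ².
So 1/σ₀² = 1/1.1049 − 18/24.2 = 0.905059 − 0.743802 = 0.161257.
Hence σ₀² = 1/0.161257 ≈ 6.2.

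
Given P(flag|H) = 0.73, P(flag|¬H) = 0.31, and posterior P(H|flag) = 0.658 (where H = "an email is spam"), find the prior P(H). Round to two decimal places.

P(H) = 0.45

Bayes' rule in odds form gives O(H|E) = O(H)·[P(E|H)/P(E|¬H)], hence O(H) = O(H|E)/LR.
Posterior odds = 0.658/(1−0.658) = 1.9240. LR = 0.73/0.31 = 2.3548.
Prior odds = 1.9240/2.3548 = 0.8171, so P(H) = 0.8171/(1+0.8171) ≈ 0.45.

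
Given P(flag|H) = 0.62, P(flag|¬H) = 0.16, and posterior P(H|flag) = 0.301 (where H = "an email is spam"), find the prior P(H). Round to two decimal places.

In odds form, posterior odds = prior odds × likelihood ratio, so prior odds = posterior odds ÷ LR.
Posterior odds = 0.301/(1−0.301) = 0.4306. LR = 0.62/0.16 = 3.8750.
Prior odds = 0.4306/3.8750 = 0.1111, so P(H) = 0.1111/(1+0.1111) ≈ 0.10.

P(H) = 0.10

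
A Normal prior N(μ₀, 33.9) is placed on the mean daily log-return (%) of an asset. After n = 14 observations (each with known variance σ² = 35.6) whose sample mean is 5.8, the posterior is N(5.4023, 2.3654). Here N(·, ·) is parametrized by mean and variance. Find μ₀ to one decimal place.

μ₀ = 0.1

The posterior mean is a precision-weighted average: μ_n = (τ₀μ₀ + τ_data·x̄)/(τ₀+τ_data), with τ₀=1/σ₀² and τ_data=n/σ².
Here τ₀ = 1/33.9 = 0.029499 and τ_data = 14/35.6 = 0.393258, so τ_n = 0.422757.
Rearranging for μ₀: μ₀ = (μ_n·τ_n − τ_data·x̄)/τ₀ = (5.4023·0.422757 − 0.393258·5.8) / 0.029499 = 0.002964/0.029499 ≈ 0.1.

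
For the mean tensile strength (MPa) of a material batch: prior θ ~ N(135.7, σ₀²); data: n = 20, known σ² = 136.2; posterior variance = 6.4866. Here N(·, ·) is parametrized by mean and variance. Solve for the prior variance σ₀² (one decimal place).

Posterior precision equals prior precision plus data precision: 1/σ_n² = 1/σ₀² + n/σ².
So 1/σ₀² = 1/6.4866 − 20/136.2 = 0.154164 − 0.146843 = 0.007321.
Hence σ₀² = 1/0.007321 ≈ 136.6.

σ₀² = 136.6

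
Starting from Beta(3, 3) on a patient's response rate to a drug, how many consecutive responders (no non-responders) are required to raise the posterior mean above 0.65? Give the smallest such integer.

k = 3

After k responders and 0 non-responders the posterior is Beta(3+k, 3), with mean (3+k)/(3+3+k).
Set (3+k)/(6+k) > 0.65 and solve: k > (0.65·6 − 3)/(1 − 0.65) = 2.571.
The smallest integer exceeding 2.571 is 3, and checking k=3: (6)/(9) = 0.6667 > 0.65.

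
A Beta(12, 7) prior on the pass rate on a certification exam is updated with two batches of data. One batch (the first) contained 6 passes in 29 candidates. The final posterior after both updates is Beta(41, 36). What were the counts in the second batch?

23 passes and 6 failures

Because Beta–binomial updating is additive in the counts, the combined data contributed (α_post−α_prior, β_post−β_prior) successes and failures.
Total across both batches: 41−12=29 passes, 36−7=29 failures.
Subtract the first batch: 29−6=23 passes and 29−23=6 failures.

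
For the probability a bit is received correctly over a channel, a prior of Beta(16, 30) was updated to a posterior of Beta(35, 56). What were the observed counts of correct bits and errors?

Under Beta–binomial conjugacy the posterior parameters are (a+s, b+f).
So s = 35 − 16 = 19 and f = 56 − 30 = 26.

19 correct bits and 26 errors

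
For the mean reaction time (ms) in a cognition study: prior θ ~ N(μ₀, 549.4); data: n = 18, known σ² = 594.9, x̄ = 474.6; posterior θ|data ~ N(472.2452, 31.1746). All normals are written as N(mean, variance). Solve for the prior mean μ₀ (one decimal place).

μ₀ = 433.1

With known observation variance, the Normal–Normal posterior has precision τ_n = τ₀ + n/σ² and mean μ_n = (τ₀μ₀ + (n/σ²)x̄)/τ_n.
Here τ₀ = 1/549.4 = 0.001820 and τ_data = 18/594.9 = 0.030257, so τ_n = 0.032077.
Rearranging for μ₀: μ₀ = (μ_n·τ_n − τ_data·x̄)/τ₀ = (472.2452·0.032077 − 0.030257·474.6) / 0.001820 = 0.788237/0.001820 ≈ 433.1.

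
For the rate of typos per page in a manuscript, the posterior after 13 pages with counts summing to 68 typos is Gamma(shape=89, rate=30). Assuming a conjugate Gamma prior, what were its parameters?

Gamma(shape=21, rate=17)

A Gamma(α, β) prior (rate parametrization) on a Poisson rate with n observations summing to S gives posterior Gamma(α+S, β+n).
So α = 89 − 68 = 21 and β = 30 − 13 = 17.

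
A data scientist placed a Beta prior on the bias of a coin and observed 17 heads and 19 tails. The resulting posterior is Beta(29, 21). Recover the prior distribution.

Beta(12, 2)

Under Beta–binomial conjugacy the posterior parameters are (a+s, b+f).
So a = 29 − 17 = 12 and b = 21 − 19 = 2.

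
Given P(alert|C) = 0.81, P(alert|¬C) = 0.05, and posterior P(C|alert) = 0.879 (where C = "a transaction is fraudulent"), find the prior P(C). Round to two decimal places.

P(C) = 0.31

Bayes' rule in odds form gives O(C|E) = O(C)·[P(E|C)/P(E|¬C)], hence O(C) = O(C|E)/LR.
Posterior odds = 0.879/(1−0.879) = 7.2645. LR = 0.81/0.05 = 16.2000.
Prior odds = 7.2645/16.2000 = 0.4484, so P(C) = 0.4484/(1+0.4484) ≈ 0.31.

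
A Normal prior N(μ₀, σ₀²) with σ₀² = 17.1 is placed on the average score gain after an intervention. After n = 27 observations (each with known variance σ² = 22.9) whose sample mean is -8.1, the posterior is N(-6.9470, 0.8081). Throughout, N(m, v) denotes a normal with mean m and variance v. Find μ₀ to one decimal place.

With known observation variance, the Normal–Normal posterior has precision τ_n = τ₀ + n/σ² and mean μ_n = (τ₀μ₀ + (n/σ²)x̄)/τ_n.
Here τ₀ = 1/17.1 = 0.058480 and τ_data = 27/22.9 = 1.179039, so τ_n = 1.237519.
Rearranging for μ₀: μ₀ = (μ_n·τ_n − τ_data·x̄)/τ₀ = (-6.9470·1.237519 − 1.179039·-8.1) / 0.058480 = 0.953171/0.058480 ≈ 16.3.

μ₀ = 16.3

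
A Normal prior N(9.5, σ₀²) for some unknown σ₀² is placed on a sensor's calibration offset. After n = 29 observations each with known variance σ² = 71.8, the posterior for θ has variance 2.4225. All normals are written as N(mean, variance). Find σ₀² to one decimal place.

Posterior precision equals prior precision plus data precision: 1/σ_n² = 1/σ₀² + n/σ².
So 1/σ₀² = 1/2.4225 − 29/71.8 = 0.412797 − 0.403900 = 0.008897.
Hence σ₀² = 1/0.008897 ≈ 112.4.

σ₀² = 112.4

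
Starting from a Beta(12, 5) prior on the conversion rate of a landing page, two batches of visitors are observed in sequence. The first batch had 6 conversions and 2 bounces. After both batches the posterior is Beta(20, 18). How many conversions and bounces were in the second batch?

Because Beta–binomial updating is additive in the counts, the combined data contributed (α_post−α_prior, β_post−β_prior) successes and failures.
Total across both batches: 20−12=8 conversions, 18−5=13 bounces.
Subtract the first batch: 8−6=2 conversions and 13−2=11 bounces.

2 conversions and 11 bounces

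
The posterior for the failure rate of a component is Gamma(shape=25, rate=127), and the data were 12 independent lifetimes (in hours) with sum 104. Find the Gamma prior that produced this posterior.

Gamma(shape=13, rate=23)

Gamma–exponential conjugacy: posterior shape = α + n, posterior rate = β + Σtᵢ.
So α = 25 − 12 = 13 and β = 127 − 104 = 23.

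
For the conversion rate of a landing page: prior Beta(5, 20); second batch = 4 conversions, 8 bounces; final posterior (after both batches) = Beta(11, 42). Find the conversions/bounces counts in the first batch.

Because Beta–binomial updating is additive in the counts, the combined data contributed (α_post−α_prior, β_post−β_prior) successes and failures.
Total across both batches: 11−5=6 conversions, 42−20=22 bounces.
Subtract the second batch: 6−4=2 conversions and 22−8=14 bounces.

2 conversions and 14 bounces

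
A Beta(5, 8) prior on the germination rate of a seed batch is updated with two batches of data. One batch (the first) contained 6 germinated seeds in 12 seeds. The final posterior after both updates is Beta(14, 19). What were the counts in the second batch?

3 germinated seeds and 5 non-germinating seeds

Because Beta–binomial updating is additive in the counts, the combined data contributed (α_post−α_prior, β_post−β_prior) successes and failures.
Total across both batches: 14−5=9 germinated seeds, 19−8=11 non-germinating seeds.
Subtract the first batch: 9−6=3 germinated seeds and 11−6=5 non-germinating seeds.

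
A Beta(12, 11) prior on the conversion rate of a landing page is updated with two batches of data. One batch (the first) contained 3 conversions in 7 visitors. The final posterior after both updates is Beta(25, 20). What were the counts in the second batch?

Sequential conjugate updates are equivalent to a single update on the pooled data, so total successes = posterior α − prior α and total failures = posterior β − prior β.
Total across both batches: 25−12=13 conversions, 20−11=9 bounces.
Subtract the first batch: 13−3=10 conversions and 9−4=5 bounces.

10 conversions and 5 bounces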